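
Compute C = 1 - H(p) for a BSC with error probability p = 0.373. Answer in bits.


H(p) = -p*log2(p) - (1-p)*log2(1-p) = -0.373*log2(0.373) - 0.627*log2(0.627) = 0.530687 + 0.422261 = 0.9529. C = 1 - H(p) = 1 - 0.9529 = 0.0471

0.0471 bits


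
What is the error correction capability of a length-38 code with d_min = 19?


Correction capability = floor((d-1)/2) = floor((19-1)/2) = 9

9 errors


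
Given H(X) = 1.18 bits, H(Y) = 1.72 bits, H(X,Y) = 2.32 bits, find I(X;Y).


I(X;Y) = H(X) + H(Y) - H(X,Y) = 1.18 + 1.72 - 2.32 = 0.58

0.58 bits


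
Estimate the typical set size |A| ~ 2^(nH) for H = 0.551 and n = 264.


log2|A_typical| = nH = 264 * 0.551 = 145.464, so |A_typical| ~ 2^145.464 = 6.152e+43

6.152e+43


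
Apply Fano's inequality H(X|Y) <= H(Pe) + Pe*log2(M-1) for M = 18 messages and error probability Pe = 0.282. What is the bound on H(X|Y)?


H(Pe) = -Pe*log2(Pe) - (1-Pe)*log2(1-Pe) = -0.282*log2(0.282) - 0.718*log2(0.718) = 0.514998 + 0.343164 = 0.8582. Pe*log2(M-1) = 0.282*log2(17) = 1.152665. Bound = H(Pe) + Pe*log2(M-1) = 0.514998 + 0.343164 + 1.152665 = 2.0108

2.0108 bits


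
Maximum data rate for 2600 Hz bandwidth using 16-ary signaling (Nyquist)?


Rate = 2 * B * log2(M) = 2 * 2600 * 4.0 = 20800.0

20800.0 bps


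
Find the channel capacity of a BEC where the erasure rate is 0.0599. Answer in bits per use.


C = 1 - epsilon = 1 - 0.0599 = 0.9401

0.9401 bits


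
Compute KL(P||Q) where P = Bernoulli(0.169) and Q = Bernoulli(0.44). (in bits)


KL = p*log2(p/q) + (1-p)*log2((1-p)/(1-q)) = 0.169*log2(0.169/0.44) + 0.831*log2(0.831/0.56) = 0.2399

0.2399 bits


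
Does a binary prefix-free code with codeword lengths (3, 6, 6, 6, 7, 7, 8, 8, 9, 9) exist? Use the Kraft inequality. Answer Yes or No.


Kraft sum = sum(2^(-l_i)) = 0.1992, need <= 1. Result: satisfied (a binary prefix-free code with these lengths exists)

Yes


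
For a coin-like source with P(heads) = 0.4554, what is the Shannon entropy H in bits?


H = -p*log2(p) - (1-p)*log2(1-p). -0.4554*log2(0.4554) = 0.516785; -0.5446*log2(0.5446) = 0.477468. H = 0.516785 + 0.477468 = 0.9943

0.9943 bits


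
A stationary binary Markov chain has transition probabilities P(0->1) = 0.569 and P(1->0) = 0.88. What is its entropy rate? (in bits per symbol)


Stationary distribution: pi_0 = p10/(p01+p10) = 0.6073, pi_1 = 0.3927. Entropy rate H' = pi_0*H(p01) + pi_1*H(p10) = 0.6073*0.9862 + 0.3927*0.5294 = 0.8068

0.8068 bits/symbol


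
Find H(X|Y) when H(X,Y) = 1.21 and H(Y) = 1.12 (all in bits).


H(X|Y) = H(X,Y) - H(Y) = 1.21 - 1.12 = 0.09

0.09 bits


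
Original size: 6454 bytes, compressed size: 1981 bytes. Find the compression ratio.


Ratio = original / compressed = 6454 / 1981 = 3.258

3.258


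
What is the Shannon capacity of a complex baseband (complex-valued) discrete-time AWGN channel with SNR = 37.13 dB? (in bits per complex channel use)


SNR_linear = 10^(37.13/10) = 5164.1637; C = log2(1 + SNR_linear) = log2(1 + 5164.1637) = 12.3346

12.3346 bits/channel use


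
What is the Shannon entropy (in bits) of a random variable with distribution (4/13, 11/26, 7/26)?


H = -sum(p_i * log2(p_i)). Terms: -(4/13)*log2(4/13) = 0.523212; -(11/26)*log2(11/26) = 0.525042; -(7/26)*log2(7/26) = 0.509677. H = 0.523212 + 0.525042 + 0.509677 = 1.5579

1.5579 bits


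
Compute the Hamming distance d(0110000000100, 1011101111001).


Count differing positions: ^ ^ . ^ ^ . ^ ^ ^ ^ ^ . ^ = 10 differences

10


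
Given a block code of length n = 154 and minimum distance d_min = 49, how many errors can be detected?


Detection capability = d_min - 1 = 49 - 1 = 48

48 errors


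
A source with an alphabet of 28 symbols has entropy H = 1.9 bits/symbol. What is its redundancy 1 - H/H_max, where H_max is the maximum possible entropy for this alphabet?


H_max = log2(K) = log2(28) = 4.8074 bits/symbol. Redundancy = 1 - H/H_max = 1 - 1.9/4.8074 = 1 - 0.3952 = 0.6048

0.6048


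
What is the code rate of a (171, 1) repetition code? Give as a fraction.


Rate = k/n = 1/171

1/171


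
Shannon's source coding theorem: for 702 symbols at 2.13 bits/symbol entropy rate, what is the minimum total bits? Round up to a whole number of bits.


Minimum bits >= n * H = 702 * 2.13 = 1495.26, rounded up to a whole number of bits = 1496

1496 bits


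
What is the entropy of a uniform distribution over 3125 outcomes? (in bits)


H = log2(n) = log2(3125) = 11.6096

11.6096 bits


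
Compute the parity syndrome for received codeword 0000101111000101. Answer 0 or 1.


Syndrome = XOR of all bits = 0 XOR 0 XOR 0 XOR 0 XOR 1 XOR 0 XOR 1 XOR 1 XOR 1 XOR 1 XOR 0 XOR 0 XOR 0 XOR 1 XOR 0 XOR 1 = 1

1


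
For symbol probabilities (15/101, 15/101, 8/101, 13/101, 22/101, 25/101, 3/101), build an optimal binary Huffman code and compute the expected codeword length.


Huffman construction (repeatedly merge the two least-probable nodes; each merge adds 1 bit to every symbol beneath it): 3/101 + 8/101 = 11/101; 11/101 + 13/101 = 24/101; 15/101 + 15/101 = 30/101; 22/101 + 24/101 = 46/101; 25/101 + 30/101 = 55/101; 46/101 + 55/101 = 1. Resulting codeword lengths (in the order the probabilities were given): (3, 3, 4, 3, 2, 2, 4). L_avg = sum(p_i * l_i) = 15/101*3 + 15/101*3 + 8/101*4 + 13/101*3 + 22/101*2 + 25/101*2 + 3/101*4 = 267/101 = 2.6436

2.6436 bits


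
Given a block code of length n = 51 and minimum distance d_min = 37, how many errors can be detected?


Detection capability = d_min - 1 = 37 - 1 = 36

36 errors


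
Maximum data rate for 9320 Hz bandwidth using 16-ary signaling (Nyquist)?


Rate = 2 * B * log2(M) = 2 * 9320 * 4.0 = 74560.0

74560.0 bps


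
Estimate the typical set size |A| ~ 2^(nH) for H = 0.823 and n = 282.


log2|A_typical| = nH = 282 * 0.823 = 232.086, so |A_typical| ~ 2^232.086 = 7.326e+69

7.326e+69


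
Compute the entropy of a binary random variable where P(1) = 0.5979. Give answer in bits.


H = -p*log2(p) - (1-p)*log2(1-p). -0.5979*log2(0.5979) = 0.443656; -0.4021*log2(0.4021) = 0.528510. H = 0.443656 + 0.528510 = 0.9722

0.9722 bits


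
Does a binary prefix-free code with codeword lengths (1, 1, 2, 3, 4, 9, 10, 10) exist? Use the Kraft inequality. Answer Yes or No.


Kraft sum = sum(2^(-l_i)) = 1.4414, need <= 1. Result: violated (a binary prefix-free code with these lengths cannot exist)

No


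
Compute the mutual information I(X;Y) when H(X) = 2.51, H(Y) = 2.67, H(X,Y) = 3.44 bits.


I(X;Y) = H(X) + H(Y) - H(X,Y) = 2.51 + 2.67 - 3.44 = 1.74

1.74 bits


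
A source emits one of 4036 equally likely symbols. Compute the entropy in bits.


H = log2(n) = log2(4036) = 11.9787

11.9787 bits


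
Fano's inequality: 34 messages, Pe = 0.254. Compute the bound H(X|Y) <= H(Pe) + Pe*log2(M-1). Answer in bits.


H(Pe) = -Pe*log2(Pe) - (1-Pe)*log2(1-Pe) = -0.254*log2(0.254) - 0.746*log2(0.746) = 0.502183 + 0.315373 = 0.8176. Pe*log2(M-1) = 0.254*log2(33) = 1.281276. Bound = H(Pe) + Pe*log2(M-1) = 0.502183 + 0.315373 + 1.281276 = 2.0988

2.0988 bits


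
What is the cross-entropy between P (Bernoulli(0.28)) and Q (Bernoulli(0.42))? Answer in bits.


H(P,Q) = -p*log2(q) - (1-p)*log2(1-q). -0.28*log2(0.42) = 0.350431; -0.72*log2(0.58) = 0.565830. H(P,Q) = 0.350431 + 0.565830 = 0.9163

0.9163 bits


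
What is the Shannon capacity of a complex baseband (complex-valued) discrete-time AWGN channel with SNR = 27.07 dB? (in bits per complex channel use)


SNR_linear = 10^(27.07/10) = 509.3309; C = log2(1 + SNR_linear) = log2(1 + 509.3309) = 8.9953

8.9953 bits/channel use


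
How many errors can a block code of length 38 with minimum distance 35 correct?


Correction capability = floor((d-1)/2) = floor((35-1)/2) = 17

17 errors


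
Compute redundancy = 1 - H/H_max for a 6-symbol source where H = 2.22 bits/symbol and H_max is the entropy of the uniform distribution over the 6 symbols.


H_max = log2(K) = log2(6) = 2.585 bits/symbol. Redundancy = 1 - H/H_max = 1 - 2.22/2.585 = 1 - 0.8588 = 0.1412

0.1412


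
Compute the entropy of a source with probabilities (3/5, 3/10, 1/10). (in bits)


H = -sum(p_i * log2(p_i)). Terms: -(3/5)*log2(3/5) = 0.442179; -(3/10)*log2(3/10) = 0.521090; -(1/10)*log2(1/10) = 0.332193. H = 0.442179 + 0.521090 + 0.332193 = 1.2955

1.2955 bits


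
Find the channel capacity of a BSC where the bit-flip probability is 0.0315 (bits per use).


H(p) = -p*log2(p) - (1-p)*log2(1-p) = -0.0315*log2(0.0315) - 0.9685*log2(0.9685) = 0.157138 + 0.044722 = 0.2019. C = 1 - H(p) = 1 - 0.2019 = 0.7981

0.7981 bits


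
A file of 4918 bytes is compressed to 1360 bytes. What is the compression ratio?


Ratio = original / compressed = 4918 / 1360 = 3.6162

3.6162


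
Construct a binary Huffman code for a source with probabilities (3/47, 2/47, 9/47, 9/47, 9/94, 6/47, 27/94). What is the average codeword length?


Huffman construction (repeatedly merge the two least-probable nodes; each merge adds 1 bit to every symbol beneath it): 2/47 + 3/47 = 5/47; 9/94 + 5/47 = 19/94; 6/47 + 9/47 = 15/47; 9/47 + 19/94 = 37/94; 27/94 + 15/47 = 57/94; 37/94 + 57/94 = 1. Resulting codeword lengths (in the order the probabilities were given): (4, 4, 3, 2, 3, 3, 2). L_avg = sum(p_i * l_i) = 3/47*4 + 2/47*4 + 9/47*3 + 9/47*2 + 9/94*3 + 6/47*3 + 27/94*2 = 247/94 = 2.6277

2.6277 bits


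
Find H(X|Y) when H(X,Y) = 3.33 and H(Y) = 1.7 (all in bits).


H(X|Y) = H(X,Y) - H(Y) = 3.33 - 1.7 = 1.63

1.63 bits


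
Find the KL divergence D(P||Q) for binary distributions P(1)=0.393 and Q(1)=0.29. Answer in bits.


KL = p*log2(p/q) + (1-p)*log2((1-p)/(1-q)) = 0.393*log2(0.393/0.29) + 0.607*log2(0.607/0.71) = 0.0351

0.0351 bits


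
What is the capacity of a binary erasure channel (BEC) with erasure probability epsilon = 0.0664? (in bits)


C = 1 - epsilon = 1 - 0.0664 = 0.9336

0.9336 bits


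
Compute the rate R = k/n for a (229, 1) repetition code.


Rate = k/n = 1/229

1/229


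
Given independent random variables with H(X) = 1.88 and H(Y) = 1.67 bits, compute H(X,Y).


For independent variables, H(X,Y) = H(X) + H(Y) = 1.88 + 1.67 = 3.55

3.55 bits


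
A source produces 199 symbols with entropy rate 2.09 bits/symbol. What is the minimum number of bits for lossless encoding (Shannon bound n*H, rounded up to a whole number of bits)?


Minimum bits >= n * H = 199 * 2.09 = 415.91, rounded up to a whole number of bits = 416

416 bits


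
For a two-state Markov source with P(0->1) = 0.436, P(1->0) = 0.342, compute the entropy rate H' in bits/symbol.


Stationary distribution: pi_0 = p10/(p01+p10) = 0.4396, pi_1 = 0.5604. Entropy rate H' = pi_0*H(p01) + pi_1*H(p10) = 0.4396*0.9881 + 0.5604*0.9267 = 0.9537

0.9537 bits/symbol


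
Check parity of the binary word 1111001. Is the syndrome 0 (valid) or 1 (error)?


Syndrome = XOR of all bits = 1 XOR 1 XOR 1 XOR 1 XOR 0 XOR 0 XOR 1 = 1

1


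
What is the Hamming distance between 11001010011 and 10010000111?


Count differing positions: . ^ . ^ ^ . ^ . ^ . . = 5 differences

5


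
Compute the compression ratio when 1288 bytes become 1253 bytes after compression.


Ratio = original / compressed = 1288 / 1253 = 1.0279

1.0279


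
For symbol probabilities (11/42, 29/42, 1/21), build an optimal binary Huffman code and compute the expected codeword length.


Huffman construction (repeatedly merge the two least-probable nodes; each merge adds 1 bit to every symbol beneath it): 1/21 + 11/42 = 13/42; 13/42 + 29/42 = 1. Resulting codeword lengths (in the order the probabilities were given): (2, 1, 2). L_avg = sum(p_i * l_i) = 11/42*2 + 29/42*1 + 1/21*2 = 55/42 = 1.3095

1.3095 bits


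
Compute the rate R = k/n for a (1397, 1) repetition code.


Rate = k/n = 1/1397

1/1397


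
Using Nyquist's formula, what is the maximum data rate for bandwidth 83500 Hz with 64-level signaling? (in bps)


Rate = 2 * B * log2(M) = 2 * 83500 * 6.0 = 1002000.0

1002000.0 bps


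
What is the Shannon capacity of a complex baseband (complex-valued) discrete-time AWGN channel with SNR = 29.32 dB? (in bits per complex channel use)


SNR_linear = 10^(29.32/10) = 855.0667; C = log2(1 + SNR_linear) = log2(1 + 855.0667) = 9.7416

9.7416 bits/channel use


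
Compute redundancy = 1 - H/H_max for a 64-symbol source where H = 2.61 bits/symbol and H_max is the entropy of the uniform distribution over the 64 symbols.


H_max = log2(K) = log2(64) = 6.0 bits/symbol. Redundancy = 1 - H/H_max = 1 - 2.61/6.0 = 1 - 0.435 = 0.565

0.565


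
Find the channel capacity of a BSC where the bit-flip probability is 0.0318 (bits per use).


H(p) = -p*log2(p) - (1-p)*log2(1-p) = -0.0318*log2(0.0318) - 0.9682*log2(0.9682) = 0.158200 + 0.045140 = 0.2033. C = 1 - H(p) = 1 - 0.2033 = 0.7967

0.7967 bits


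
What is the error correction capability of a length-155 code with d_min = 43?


Correction capability = floor((d-1)/2) = floor((43-1)/2) = 21

21 errors


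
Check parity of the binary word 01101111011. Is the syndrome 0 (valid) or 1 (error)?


Syndrome = XOR of all bits = 0 XOR 1 XOR 1 XOR 0 XOR 1 XOR 1 XOR 1 XOR 1 XOR 0 XOR 1 XOR 1 = 0

0


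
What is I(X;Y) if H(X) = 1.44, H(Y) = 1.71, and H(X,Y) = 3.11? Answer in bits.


I(X;Y) = H(X) + H(Y) - H(X,Y) = 1.44 + 1.71 - 3.11 = 0.04

0.04 bits


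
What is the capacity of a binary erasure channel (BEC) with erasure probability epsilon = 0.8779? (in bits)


C = 1 - epsilon = 1 - 0.8779 = 0.1221

0.1221 bits


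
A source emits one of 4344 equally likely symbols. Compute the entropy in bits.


H = log2(n) = log2(4344) = 12.0848

12.0848 bits


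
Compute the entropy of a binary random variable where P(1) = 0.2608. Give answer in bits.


H = -p*log2(p) - (1-p)*log2(1-p). -0.2608*log2(0.2608) = 0.505687; -0.7392*log2(0.7392) = 0.322264. H = 0.505687 + 0.322264 = 0.828

0.828 bits


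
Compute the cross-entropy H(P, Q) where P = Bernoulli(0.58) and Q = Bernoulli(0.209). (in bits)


H(P,Q) = -p*log2(q) - (1-p)*log2(1-q). -0.58*log2(0.209) = 1.309887; -0.42*log2(0.791) = 0.142065. H(P,Q) = 1.309887 + 0.142065 = 1.452

1.452 bits


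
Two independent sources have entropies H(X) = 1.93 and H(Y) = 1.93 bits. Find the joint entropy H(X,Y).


For independent variables, H(X,Y) = H(X) + H(Y) = 1.93 + 1.93 = 3.86

3.86 bits


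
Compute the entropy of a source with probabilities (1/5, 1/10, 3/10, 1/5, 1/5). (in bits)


H = -sum(p_i * log2(p_i)). Terms: -(1/5)*log2(1/5) = 0.464386; -(1/10)*log2(1/10) = 0.332193; -(3/10)*log2(3/10) = 0.521090; -(1/5)*log2(1/5) = 0.464386; -(1/5)*log2(1/5) = 0.464386. H = 0.464386 + 0.332193 + 0.521090 + 0.464386 + 0.464386 = 2.2464

2.2464 bits


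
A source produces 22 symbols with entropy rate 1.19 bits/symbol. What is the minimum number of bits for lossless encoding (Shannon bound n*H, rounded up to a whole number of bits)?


Minimum bits >= n * H = 22 * 1.19 = 26.18, rounded up to a whole number of bits = 27

27 bits


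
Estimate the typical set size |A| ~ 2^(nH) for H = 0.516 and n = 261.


log2|A_typical| = nH = 261 * 0.516 = 134.676, so |A_typical| ~ 2^134.676 = 3.479e+40

3.479e+40


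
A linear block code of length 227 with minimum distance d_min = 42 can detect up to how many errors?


Detection capability = d_min - 1 = 42 - 1 = 41

41 errors


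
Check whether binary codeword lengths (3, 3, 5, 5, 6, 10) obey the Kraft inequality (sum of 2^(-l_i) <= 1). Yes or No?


Kraft sum = sum(2^(-l_i)) = 0.3291, need <= 1. Result: satisfied (a binary prefix-free code with these lengths exists)

Yes


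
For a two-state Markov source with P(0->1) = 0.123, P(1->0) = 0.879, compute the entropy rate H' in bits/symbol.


Stationary distribution: pi_0 = p10/(p01+p10) = 0.8772, pi_1 = 0.1228. Entropy rate H' = pi_0*H(p01) + pi_1*H(p10) = 0.8772*0.5379 + 0.1228*0.5322 = 0.5372

0.5372 bits/symbol


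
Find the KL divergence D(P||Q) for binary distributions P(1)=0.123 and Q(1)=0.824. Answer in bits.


KL = p*log2(p/q) + (1-p)*log2((1-p)/(1-q)) = 0.123*log2(0.123/0.824) + 0.877*log2(0.877/0.176) = 1.6945

1.6945 bits


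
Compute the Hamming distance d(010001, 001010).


Count differing positions: . ^ ^ . ^ ^ = 4 differences

4


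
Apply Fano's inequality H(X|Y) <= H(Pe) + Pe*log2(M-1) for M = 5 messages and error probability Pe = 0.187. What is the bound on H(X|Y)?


H(Pe) = -Pe*log2(Pe) - (1-Pe)*log2(1-Pe) = -0.187*log2(0.187) - 0.813*log2(0.813) = 0.452332 + 0.242821 = 0.6952. Pe*log2(M-1) = 0.187*log2(4) = 0.374000. Bound = H(Pe) + Pe*log2(M-1) = 0.452332 + 0.242821 + 0.374000 = 1.0692

1.0692 bits


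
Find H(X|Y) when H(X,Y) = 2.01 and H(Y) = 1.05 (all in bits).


H(X|Y) = H(X,Y) - H(Y) = 2.01 - 1.05 = 0.96

0.96 bits


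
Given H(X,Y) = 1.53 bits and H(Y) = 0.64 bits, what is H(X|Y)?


H(X|Y) = H(X,Y) - H(Y) = 1.53 - 0.64 = 0.89

0.89 bits


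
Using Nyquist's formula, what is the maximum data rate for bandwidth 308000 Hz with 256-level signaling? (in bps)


Rate = 2 * B * log2(M) = 2 * 308000 * 8.0 = 4928000.0

4928000.0 bps


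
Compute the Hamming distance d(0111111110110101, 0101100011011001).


Count differing positions: . . ^ . . ^ ^ ^ . ^ ^ . ^ ^ . . = 8 differences

8


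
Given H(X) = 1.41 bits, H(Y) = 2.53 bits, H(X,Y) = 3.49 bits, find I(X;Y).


I(X;Y) = H(X) + H(Y) - H(X,Y) = 1.41 + 2.53 - 3.49 = 0.45

0.45 bits


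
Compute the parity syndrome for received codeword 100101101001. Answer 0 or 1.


Syndrome = XOR of all bits = 1 XOR 0 XOR 0 XOR 1 XOR 0 XOR 1 XOR 1 XOR 0 XOR 1 XOR 0 XOR 0 XOR 1 = 0

0


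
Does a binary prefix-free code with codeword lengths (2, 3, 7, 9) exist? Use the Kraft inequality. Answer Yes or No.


Kraft sum = sum(2^(-l_i)) = 0.3848, need <= 1. Result: satisfied (a binary prefix-free code with these lengths exists)

Yes


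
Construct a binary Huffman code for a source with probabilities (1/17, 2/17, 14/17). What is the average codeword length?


Huffman construction (repeatedly merge the two least-probable nodes; each merge adds 1 bit to every symbol beneath it): 1/17 + 2/17 = 3/17; 3/17 + 14/17 = 1. Resulting codeword lengths (in the order the probabilities were given): (2, 2, 1). L_avg = sum(p_i * l_i) = 1/17*2 + 2/17*2 + 14/17*1 = 20/17 = 1.1765

1.1765 bits


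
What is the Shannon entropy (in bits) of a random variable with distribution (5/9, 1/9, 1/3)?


H = -sum(p_i * log2(p_i)). Terms: -(5/9)*log2(5/9) = 0.471109; -(1/9)*log2(1/9) = 0.352214; -(1/3)*log2(1/3) = 0.528321. H = 0.471109 + 0.352214 + 0.528321 = 1.3516

1.3516 bits


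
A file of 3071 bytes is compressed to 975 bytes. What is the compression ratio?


Ratio = original / compressed = 3071 / 975 = 3.1497

3.1497


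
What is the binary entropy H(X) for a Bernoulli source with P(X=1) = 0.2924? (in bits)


H = -p*log2(p) - (1-p)*log2(1-p). -0.2924*log2(0.2924) = 0.518713; -0.7076*log2(0.7076) = 0.353088. H = 0.518713 + 0.353088 = 0.8718

0.8718 bits


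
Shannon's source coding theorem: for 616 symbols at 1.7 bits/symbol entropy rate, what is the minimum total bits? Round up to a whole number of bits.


Minimum bits >= n * H = 616 * 1.7 = 1047.2, rounded up to a whole number of bits = 1048

1048 bits


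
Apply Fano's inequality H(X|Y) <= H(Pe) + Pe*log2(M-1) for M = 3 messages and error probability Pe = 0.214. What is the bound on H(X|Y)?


H(Pe) = -Pe*log2(Pe) - (1-Pe)*log2(1-Pe) = -0.214*log2(0.214) - 0.786*log2(0.786) = 0.476004 + 0.273055 = 0.7491. Pe*log2(M-1) = 0.214*log2(2) = 0.214000. Bound = H(Pe) + Pe*log2(M-1) = 0.476004 + 0.273055 + 0.214000 = 0.9631

0.9631 bits


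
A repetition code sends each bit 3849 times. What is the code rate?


Rate = k/n = 1/3849

1/3849


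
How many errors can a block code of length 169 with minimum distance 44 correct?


Correction capability = floor((d-1)/2) = floor((44-1)/2) = 21

21 errors


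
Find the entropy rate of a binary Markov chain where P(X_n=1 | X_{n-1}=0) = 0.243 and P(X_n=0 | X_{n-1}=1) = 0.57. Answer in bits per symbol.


Stationary distribution: pi_0 = p10/(p01+p10) = 0.7011, pi_1 = 0.2989. Entropy rate H' = pi_0*H(p01) + pi_1*H(p10) = 0.7011*0.8 + 0.2989*0.9858 = 0.8555

0.8555 bits/symbol


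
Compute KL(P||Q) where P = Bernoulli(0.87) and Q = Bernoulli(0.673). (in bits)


KL = p*log2(p/q) + (1-p)*log2((1-p)/(1-q)) = 0.87*log2(0.87/0.673) + 0.13*log2(0.13/0.327) = 0.1493

0.1493 bits


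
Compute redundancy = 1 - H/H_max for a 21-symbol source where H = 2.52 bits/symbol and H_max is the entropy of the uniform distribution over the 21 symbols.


H_max = log2(K) = log2(21) = 4.3923 bits/symbol. Redundancy = 1 - H/H_max = 1 - 2.52/4.3923 = 1 - 0.5737 = 0.4263

0.4263


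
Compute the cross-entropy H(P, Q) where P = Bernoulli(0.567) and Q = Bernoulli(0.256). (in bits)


H(P,Q) = -p*log2(q) - (1-p)*log2(1-q). -0.567*log2(0.256) = 1.114600; -0.433*log2(0.744) = 0.184729. H(P,Q) = 1.114600 + 0.184729 = 1.2993

1.2993 bits


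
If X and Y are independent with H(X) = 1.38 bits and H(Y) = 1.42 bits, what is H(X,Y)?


For independent variables, H(X,Y) = H(X) + H(Y) = 1.38 + 1.42 = 2.8

2.8 bits


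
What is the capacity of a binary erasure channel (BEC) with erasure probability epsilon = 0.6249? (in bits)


C = 1 - epsilon = 1 - 0.6249 = 0.3751

0.3751 bits


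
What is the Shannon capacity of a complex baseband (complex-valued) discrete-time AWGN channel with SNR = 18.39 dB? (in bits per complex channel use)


SNR_linear = 10^(18.39/10) = 69.024; C = log2(1 + SNR_linear) = log2(1 + 69.024) = 6.1298

6.1298 bits/channel use


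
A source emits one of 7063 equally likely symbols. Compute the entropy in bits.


H = log2(n) = log2(7063) = 12.7861

12.7861 bits


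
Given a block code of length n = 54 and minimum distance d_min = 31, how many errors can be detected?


Detection capability = d_min - 1 = 31 - 1 = 30

30 errors


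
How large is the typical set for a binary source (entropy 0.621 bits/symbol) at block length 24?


log2|A_typical| = nH = 24 * 0.621 = 14.904, so |A_typical| ~ 2^14.904 = 3.066e+04

3.066e+04


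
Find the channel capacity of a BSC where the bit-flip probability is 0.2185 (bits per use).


H(p) = -p*log2(p) - (1-p)*log2(1-p) = -0.2185*log2(0.2185) - 0.7815*log2(0.7815) = 0.479453 + 0.277966 = 0.7574. C = 1 - H(p) = 1 - 0.7574 = 0.2426

0.2426 bits


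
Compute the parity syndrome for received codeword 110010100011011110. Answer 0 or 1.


Syndrome = XOR of all bits = 1 XOR 1 XOR 0 XOR 0 XOR 1 XOR 0 XOR 1 XOR 0 XOR 0 XOR 0 XOR 1 XOR 1 XOR 0 XOR 1 XOR 1 XOR 1 XOR 1 XOR 0 = 0

0


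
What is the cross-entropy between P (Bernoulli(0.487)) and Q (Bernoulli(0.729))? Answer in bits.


H(P,Q) = -p*log2(q) - (1-p)*log2(1-q). -0.487*log2(0.729) = 0.222077; -0.513*log2(0.271) = 0.966305. H(P,Q) = 0.222077 + 0.966305 = 1.1884

1.1884 bits


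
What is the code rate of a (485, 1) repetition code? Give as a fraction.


Rate = k/n = 1/485

1/485


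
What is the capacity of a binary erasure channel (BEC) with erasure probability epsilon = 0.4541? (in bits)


C = 1 - epsilon = 1 - 0.4541 = 0.5459

0.5459 bits


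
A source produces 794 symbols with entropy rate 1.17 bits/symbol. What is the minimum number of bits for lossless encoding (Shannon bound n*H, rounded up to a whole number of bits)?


Minimum bits >= n * H = 794 * 1.17 = 928.98, rounded up to a whole number of bits = 929

929 bits


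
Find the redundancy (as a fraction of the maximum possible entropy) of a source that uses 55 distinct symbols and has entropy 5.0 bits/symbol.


H_max = log2(K) = log2(55) = 5.7814 bits/symbol. Redundancy = 1 - H/H_max = 1 - 5.0/5.7814 = 1 - 0.8648 = 0.1352

0.1352


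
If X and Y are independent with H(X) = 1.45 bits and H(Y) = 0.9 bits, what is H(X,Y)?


For independent variables, H(X,Y) = H(X) + H(Y) = 1.45 + 0.9 = 2.35

2.35 bits


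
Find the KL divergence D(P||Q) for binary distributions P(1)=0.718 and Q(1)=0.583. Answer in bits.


KL = p*log2(p/q) + (1-p)*log2((1-p)/(1-q)) = 0.718*log2(0.718/0.583) + 0.282*log2(0.282/0.417) = 0.0566

0.0566 bits


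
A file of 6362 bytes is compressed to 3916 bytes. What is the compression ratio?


Ratio = original / compressed = 6362 / 3916 = 1.6246

1.6246


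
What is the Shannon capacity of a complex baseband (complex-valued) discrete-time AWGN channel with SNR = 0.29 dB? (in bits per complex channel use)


SNR_linear = 10^(0.29/10) = 1.0691; C = log2(1 + SNR_linear) = log2(1 + 1.0691) = 1.049

1.049 bits/channel use


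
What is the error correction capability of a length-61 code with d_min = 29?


Correction capability = floor((d-1)/2) = floor((29-1)/2) = 14

14 errors


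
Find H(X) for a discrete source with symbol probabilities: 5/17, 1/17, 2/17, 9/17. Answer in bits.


H = -sum(p_i * log2(p_i)). Terms: -(5/17)*log2(5/17) = 0.519275; -(1/17)*log2(1/17) = 0.240439; -(2/17)*log2(2/17) = 0.363231; -(9/17)*log2(9/17) = 0.485755. H = 0.519275 + 0.240439 + 0.363231 + 0.485755 = 1.6087

1.6087 bits


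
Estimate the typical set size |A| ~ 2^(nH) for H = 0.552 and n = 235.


log2|A_typical| = nH = 235 * 0.552 = 129.72, so |A_typical| ~ 2^129.72 = 1.121e+39

1.121e+39


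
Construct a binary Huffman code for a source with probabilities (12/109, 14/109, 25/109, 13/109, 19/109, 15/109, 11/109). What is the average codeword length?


Huffman construction (repeatedly merge the two least-probable nodes; each merge adds 1 bit to every symbol beneath it): 11/109 + 12/109 = 23/109; 13/109 + 14/109 = 27/109; 15/109 + 19/109 = 34/109; 23/109 + 25/109 = 48/109; 27/109 + 34/109 = 61/109; 48/109 + 61/109 = 1. Resulting codeword lengths (in the order the probabilities were given): (3, 3, 2, 3, 3, 3, 3). L_avg = sum(p_i * l_i) = 12/109*3 + 14/109*3 + 25/109*2 + 13/109*3 + 19/109*3 + 15/109*3 + 11/109*3 = 302/109 = 2.7706

2.7706 bits


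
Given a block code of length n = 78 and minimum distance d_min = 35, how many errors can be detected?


Detection capability = d_min - 1 = 35 - 1 = 34

34 errors


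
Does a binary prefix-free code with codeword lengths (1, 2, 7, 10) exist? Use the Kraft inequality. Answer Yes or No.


Kraft sum = sum(2^(-l_i)) = 0.7588, need <= 1. Result: satisfied (a binary prefix-free code with these lengths exists)

Yes


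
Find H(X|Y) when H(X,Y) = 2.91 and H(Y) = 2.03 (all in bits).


H(X|Y) = H(X,Y) - H(Y) = 2.91 - 2.03 = 0.88

0.88 bits


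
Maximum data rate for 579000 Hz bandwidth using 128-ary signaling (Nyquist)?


Rate = 2 * B * log2(M) = 2 * 579000 * 7.0 = 8106000.0

8106000.0 bps


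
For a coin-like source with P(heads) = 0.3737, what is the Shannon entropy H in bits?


H = -p*log2(p) - (1-p)*log2(1-p). -0.3737*log2(0.3737) = 0.530672; -0.6263*log2(0.6263) = 0.422799. H = 0.530672 + 0.422799 = 0.9535

0.9535 bits


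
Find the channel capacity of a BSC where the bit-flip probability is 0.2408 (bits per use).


H(p) = -p*log2(p) - (1-p)*log2(1-p) = -0.2408*log2(0.2408) - 0.7592*log2(0.7592) = 0.494626 + 0.301743 = 0.7964. C = 1 - H(p) = 1 - 0.7964 = 0.2036

0.2036 bits


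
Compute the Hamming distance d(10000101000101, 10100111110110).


Count differing positions: . . ^ . . . ^ . ^ ^ . . ^ ^ = 6 differences

6


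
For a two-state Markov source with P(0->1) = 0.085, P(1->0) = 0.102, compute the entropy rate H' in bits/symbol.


Stationary distribution: pi_0 = p10/(p01+p10) = 0.5455, pi_1 = 0.4545. Entropy rate H' = pi_0*H(p01) + pi_1*H(p10) = 0.5455*0.4196 + 0.4545*0.4753 = 0.4449

0.4449 bits/symbol


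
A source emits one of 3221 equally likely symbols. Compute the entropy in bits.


H = log2(n) = log2(3221) = 11.6533

11.6533 bits


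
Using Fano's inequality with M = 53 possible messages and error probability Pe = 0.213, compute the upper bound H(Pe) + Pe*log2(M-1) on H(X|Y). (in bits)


H(Pe) = -Pe*log2(Pe) - (1-Pe)*log2(1-Pe) = -0.213*log2(0.213) - 0.787*log2(0.787) = 0.475219 + 0.271959 = 0.7472. Pe*log2(M-1) = 0.213*log2(52) = 1.214194. Bound = H(Pe) + Pe*log2(M-1) = 0.475219 + 0.271959 + 1.214194 = 1.9614

1.9614 bits


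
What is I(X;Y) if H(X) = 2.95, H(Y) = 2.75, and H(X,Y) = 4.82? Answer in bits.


I(X;Y) = H(X) + H(Y) - H(X,Y) = 2.95 + 2.75 - 4.82 = 0.88

0.88 bits


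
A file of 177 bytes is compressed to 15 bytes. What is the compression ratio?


Ratio = original / compressed = 177 / 15 = 11.8

11.8


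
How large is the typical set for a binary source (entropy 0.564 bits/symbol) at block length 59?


log2|A_typical| = nH = 59 * 0.564 = 33.276, so |A_typical| ~ 2^33.276 = 1.040e+10

1.040e+10


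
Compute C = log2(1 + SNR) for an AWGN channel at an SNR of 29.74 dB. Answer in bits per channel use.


SNR_linear = 10^(29.74/10) = 941.8896; C = log2(1 + SNR_linear) = log2(1 + 941.8896) = 9.8809

9.8809 bits/channel use


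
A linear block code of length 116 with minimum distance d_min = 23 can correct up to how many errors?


Correction capability = floor((d-1)/2) = floor((23-1)/2) = 11

11 errors


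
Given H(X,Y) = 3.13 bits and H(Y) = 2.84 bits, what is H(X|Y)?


H(X|Y) = H(X,Y) - H(Y) = 3.13 - 2.84 = 0.29

0.29 bits


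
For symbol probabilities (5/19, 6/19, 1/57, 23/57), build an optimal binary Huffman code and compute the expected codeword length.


Huffman construction (repeatedly merge the two least-probable nodes; each merge adds 1 bit to every symbol beneath it): 1/57 + 5/19 = 16/57; 16/57 + 6/19 = 34/57; 23/57 + 34/57 = 1. Resulting codeword lengths (in the order the probabilities were given): (3, 2, 3, 1). L_avg = sum(p_i * l_i) = 5/19*3 + 6/19*2 + 1/57*3 + 23/57*1 = 107/57 = 1.8772

1.8772 bits


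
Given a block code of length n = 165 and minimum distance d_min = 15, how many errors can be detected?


Detection capability = d_min - 1 = 15 - 1 = 14

14 errors


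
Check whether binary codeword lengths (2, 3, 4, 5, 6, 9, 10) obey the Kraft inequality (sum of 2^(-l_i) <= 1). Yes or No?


Kraft sum = sum(2^(-l_i)) = 0.4873, need <= 1. Result: satisfied (a binary prefix-free code with these lengths exists)

Yes


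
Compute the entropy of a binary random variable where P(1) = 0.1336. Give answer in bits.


H = -p*log2(p) - (1-p)*log2(1-p). -0.1336*log2(0.1336) = 0.387975; -0.8664*log2(0.8664) = 0.179254. H = 0.387975 + 0.179254 = 0.5672

0.5672 bits


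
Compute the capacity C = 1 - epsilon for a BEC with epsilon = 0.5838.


C = 1 - epsilon = 1 - 0.5838 = 0.4162

0.4162 bits


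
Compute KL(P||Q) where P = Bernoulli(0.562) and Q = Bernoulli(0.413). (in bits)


KL = p*log2(p/q) + (1-p)*log2((1-p)/(1-q)) = 0.562*log2(0.562/0.413) + 0.438*log2(0.438/0.587) = 0.0647

0.0647 bits


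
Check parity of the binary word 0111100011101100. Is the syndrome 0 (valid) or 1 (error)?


Syndrome = XOR of all bits = 0 XOR 1 XOR 1 XOR 1 XOR 1 XOR 0 XOR 0 XOR 0 XOR 1 XOR 1 XOR 1 XOR 0 XOR 1 XOR 1 XOR 0 XOR 0 = 1

1


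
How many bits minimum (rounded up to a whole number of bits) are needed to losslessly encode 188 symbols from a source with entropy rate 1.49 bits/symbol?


Minimum bits >= n * H = 188 * 1.49 = 280.12, rounded up to a whole number of bits = 281

281 bits


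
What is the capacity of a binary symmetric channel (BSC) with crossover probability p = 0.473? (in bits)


H(p) = -p*log2(p) - (1-p)*log2(1-p) = -0.473*log2(0.473) - 0.527*log2(0.527) = 0.510882 + 0.487014 = 0.9979. C = 1 - H(p) = 1 - 0.9979 = 0.0021

0.0021 bits


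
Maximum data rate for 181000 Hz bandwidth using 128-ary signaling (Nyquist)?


Rate = 2 * B * log2(M) = 2 * 181000 * 7.0 = 2534000.0

2534000.0 bps


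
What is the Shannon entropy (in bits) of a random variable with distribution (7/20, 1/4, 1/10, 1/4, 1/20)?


H = -sum(p_i * log2(p_i)). Terms: -(7/20)*log2(7/20) = 0.530101; -(1/4)*log2(1/4) = 0.500000; -(1/10)*log2(1/10) = 0.332193; -(1/4)*log2(1/4) = 0.500000; -(1/20)*log2(1/20) = 0.216096. H = 0.530101 + 0.500000 + 0.332193 + 0.500000 + 0.216096 = 2.0784

2.0784 bits


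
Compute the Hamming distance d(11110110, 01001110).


Count differing positions: ^ . ^ ^ ^ . . . = 4 differences

4


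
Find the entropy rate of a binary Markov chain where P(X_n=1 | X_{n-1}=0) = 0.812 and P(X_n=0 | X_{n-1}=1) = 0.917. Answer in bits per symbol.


Stationary distribution: pi_0 = p10/(p01+p10) = 0.5304, pi_1 = 0.4696. Entropy rate H' = pi_0*H(p01) + pi_1*H(p10) = 0.5304*0.6973 + 0.4696*0.4127 = 0.5636

0.5636 bits/symbol


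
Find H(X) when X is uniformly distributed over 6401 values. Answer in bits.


H = log2(n) = log2(6401) = 12.6441

12.6441 bits


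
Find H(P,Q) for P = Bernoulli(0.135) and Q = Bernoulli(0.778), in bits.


H(P,Q) = -p*log2(q) - (1-p)*log2(1-q). -0.135*log2(0.778) = 0.048891; -0.865*log2(0.222) = 1.878234. H(P,Q) = 0.048891 + 1.878234 = 1.9271

1.9271 bits


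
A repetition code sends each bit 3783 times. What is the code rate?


Rate = k/n = 1/3783

1/3783


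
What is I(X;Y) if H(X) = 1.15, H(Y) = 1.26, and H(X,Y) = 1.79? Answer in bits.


I(X;Y) = H(X) + H(Y) - H(X,Y) = 1.15 + 1.26 - 1.79 = 0.62

0.62 bits


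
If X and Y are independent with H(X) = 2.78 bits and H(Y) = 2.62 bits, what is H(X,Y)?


For independent variables, H(X,Y) = H(X) + H(Y) = 2.78 + 2.62 = 5.4

5.4 bits


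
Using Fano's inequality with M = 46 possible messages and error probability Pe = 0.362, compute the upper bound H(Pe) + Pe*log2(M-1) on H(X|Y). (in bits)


H(Pe) = -Pe*log2(Pe) - (1-Pe)*log2(1-Pe) = -0.362*log2(0.362) - 0.638*log2(0.638) = 0.530670 + 0.413661 = 0.9443. Pe*log2(M-1) = 0.362*log2(45) = 1.988051. Bound = H(Pe) + Pe*log2(M-1) = 0.530670 + 0.413661 + 1.988051 = 2.9324

2.9324 bits


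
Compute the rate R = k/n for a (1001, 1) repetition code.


Rate = k/n = 1/1001

1/1001


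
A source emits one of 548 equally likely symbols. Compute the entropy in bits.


H = log2(n) = log2(548) = 9.098

9.098 bits


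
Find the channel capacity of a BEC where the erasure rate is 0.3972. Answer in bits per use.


C = 1 - epsilon = 1 - 0.3972 = 0.6028

0.6028 bits


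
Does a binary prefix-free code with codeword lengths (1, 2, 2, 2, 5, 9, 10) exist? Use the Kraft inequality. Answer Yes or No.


Kraft sum = sum(2^(-l_i)) = 1.2842, need <= 1. Result: violated (a binary prefix-free code with these lengths cannot exist)

No


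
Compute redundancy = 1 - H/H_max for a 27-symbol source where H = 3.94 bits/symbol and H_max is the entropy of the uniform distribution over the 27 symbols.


H_max = log2(K) = log2(27) = 4.7549 bits/symbol. Redundancy = 1 - H/H_max = 1 - 3.94/4.7549 = 1 - 0.8286 = 0.1714

0.1714


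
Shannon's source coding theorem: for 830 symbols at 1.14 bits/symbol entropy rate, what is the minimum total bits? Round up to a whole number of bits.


Minimum bits >= n * H = 830 * 1.14 = 946.2, rounded up to a whole number of bits = 947

947 bits


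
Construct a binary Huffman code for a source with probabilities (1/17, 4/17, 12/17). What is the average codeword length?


Huffman construction (repeatedly merge the two least-probable nodes; each merge adds 1 bit to every symbol beneath it): 1/17 + 4/17 = 5/17; 5/17 + 12/17 = 1. Resulting codeword lengths (in the order the probabilities were given): (2, 2, 1). L_avg = sum(p_i * l_i) = 1/17*2 + 4/17*2 + 12/17*1 = 22/17 = 1.2941

1.2941 bits


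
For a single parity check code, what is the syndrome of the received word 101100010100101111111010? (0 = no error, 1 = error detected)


Syndrome = XOR of all bits = 1 XOR 0 XOR 1 XOR 1 XOR 0 XOR 0 XOR 0 XOR 1 XOR 0 XOR 1 XOR 0 XOR 0 XOR 1 XOR 0 XOR 1 XOR 1 XOR 1 XOR 1 XOR 1 XOR 1 XOR 1 XOR 0 XOR 1 XOR 0 = 0

0


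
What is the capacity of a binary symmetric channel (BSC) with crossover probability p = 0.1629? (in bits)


H(p) = -p*log2(p) - (1-p)*log2(1-p) = -0.1629*log2(0.1629) - 0.8371*log2(0.8371) = 0.426463 + 0.214740 = 0.6412. C = 1 - H(p) = 1 - 0.6412 = 0.3588

0.3588 bits


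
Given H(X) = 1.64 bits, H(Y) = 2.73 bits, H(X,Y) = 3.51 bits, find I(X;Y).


I(X;Y) = H(X) + H(Y) - H(X,Y) = 1.64 + 2.73 - 3.51 = 0.86

0.86 bits


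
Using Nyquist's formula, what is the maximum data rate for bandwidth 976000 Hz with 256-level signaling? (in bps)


Rate = 2 * B * log2(M) = 2 * 976000 * 8.0 = 15616000.0

15616000.0 bps


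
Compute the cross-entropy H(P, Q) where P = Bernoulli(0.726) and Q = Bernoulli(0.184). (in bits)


H(P,Q) = -p*log2(q) - (1-p)*log2(1-q). -0.726*log2(0.184) = 1.773053; -0.274*log2(0.816) = 0.080380. H(P,Q) = 1.773053 + 0.080380 = 1.8534

1.8534 bits


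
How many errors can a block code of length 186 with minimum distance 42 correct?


Correction capability = floor((d-1)/2) = floor((42-1)/2) = 20

20 errors


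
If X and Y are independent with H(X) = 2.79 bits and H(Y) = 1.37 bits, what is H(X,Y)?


For independent variables, H(X,Y) = H(X) + H(Y) = 2.79 + 1.37 = 4.16

4.16 bits


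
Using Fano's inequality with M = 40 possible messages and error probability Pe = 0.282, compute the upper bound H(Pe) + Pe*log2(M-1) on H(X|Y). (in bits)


H(Pe) = -Pe*log2(Pe) - (1-Pe)*log2(1-Pe) = -0.282*log2(0.282) - 0.718*log2(0.718) = 0.514998 + 0.343164 = 0.8582. Pe*log2(M-1) = 0.282*log2(39) = 1.490483. Bound = H(Pe) + Pe*log2(M-1) = 0.514998 + 0.343164 + 1.490483 = 2.3486

2.3486 bits


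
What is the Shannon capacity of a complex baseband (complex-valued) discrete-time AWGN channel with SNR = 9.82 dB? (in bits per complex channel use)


SNR_linear = 10^(9.82/10) = 9.594; C = log2(1 + SNR_linear) = log2(1 + 9.594) = 3.4052

3.4052 bits/channel use


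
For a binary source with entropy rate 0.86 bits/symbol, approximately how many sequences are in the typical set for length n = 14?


log2|A_typical| = nH = 14 * 0.86 = 12.04, so |A_typical| ~ 2^12.04 = 4.211e+03

4.211e+03


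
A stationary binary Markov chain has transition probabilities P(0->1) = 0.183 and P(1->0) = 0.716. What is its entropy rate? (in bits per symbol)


Stationary distribution: pi_0 = p10/(p01+p10) = 0.7964, pi_1 = 0.2036. Entropy rate H' = pi_0*H(p01) + pi_1*H(p10) = 0.7964*0.6866 + 0.2036*0.8608 = 0.7221

0.7221 bits/symbol


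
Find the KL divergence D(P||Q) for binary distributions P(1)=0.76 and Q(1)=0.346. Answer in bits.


KL = p*log2(p/q) + (1-p)*log2((1-p)/(1-q)) = 0.76*log2(0.76/0.346) + 0.24*log2(0.24/0.654) = 0.5157

0.5157 bits


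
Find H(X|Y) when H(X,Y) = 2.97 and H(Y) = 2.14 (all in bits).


H(X|Y) = H(X,Y) - H(Y) = 2.97 - 2.14 = 0.83

0.83 bits


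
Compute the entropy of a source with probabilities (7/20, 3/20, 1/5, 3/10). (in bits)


H = -sum(p_i * log2(p_i)). Terms: -(7/20)*log2(7/20) = 0.530101; -(3/20)*log2(3/20) = 0.410545; -(1/5)*log2(1/5) = 0.464386; -(3/10)*log2(3/10) = 0.521090. H = 0.530101 + 0.410545 + 0.464386 + 0.521090 = 1.9261

1.9261 bits


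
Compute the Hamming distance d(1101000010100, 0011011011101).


Count differing positions: ^ ^ ^ . . ^ ^ . . ^ . . ^ = 7 differences

7


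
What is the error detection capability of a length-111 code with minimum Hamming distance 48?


Detection capability = d_min - 1 = 48 - 1 = 47

47 errors


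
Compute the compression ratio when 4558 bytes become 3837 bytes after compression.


Ratio = original / compressed = 4558 / 3837 = 1.1879

1.1879


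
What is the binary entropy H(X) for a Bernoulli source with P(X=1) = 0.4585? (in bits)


H = -p*log2(p) - (1-p)*log2(1-p). -0.4585*log2(0.4585) = 0.515815; -0.5415*log2(0.5415) = 0.479209. H = 0.515815 + 0.479209 = 0.995

0.995 bits


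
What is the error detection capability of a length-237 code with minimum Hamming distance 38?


Detection capability = d_min - 1 = 38 - 1 = 37

37 errors
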